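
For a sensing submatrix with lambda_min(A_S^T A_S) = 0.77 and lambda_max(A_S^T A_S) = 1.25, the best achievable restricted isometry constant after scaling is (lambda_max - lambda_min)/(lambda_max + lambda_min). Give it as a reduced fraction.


lambda_max - lambda_min = 1.25 - 0.77 = 0.48.
lambda_max + lambda_min = 1.25 + 0.77 = 2.02.
delta = 0.48/2.02 = 48/202 = 24/101.

24/101


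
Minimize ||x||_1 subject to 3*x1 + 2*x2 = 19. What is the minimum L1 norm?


Axis intercepts:
  x1 = 19/3, x2 = 0: L1 = 19/3
  x1 = 0, x2 = 19/2: L1 = 19/2
x* = (19/3, 0)
||x*||_1 = 19/3.

19/3


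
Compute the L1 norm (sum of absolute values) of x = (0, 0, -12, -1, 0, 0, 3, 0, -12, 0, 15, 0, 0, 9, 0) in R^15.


Non-zero entries: [(2, -12), (3, -1), (6, 3), (8, -12), (10, 15), (13, 9)]
Absolute values: [12, 1, 3, 12, 15, 9]
||x||_1 = sum = 52.

52


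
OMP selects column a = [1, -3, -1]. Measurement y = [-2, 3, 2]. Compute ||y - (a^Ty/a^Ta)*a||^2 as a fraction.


a^T a = 11.
a^T y = -13.
coeff = -13/11 = -13/11.
||r||^2 = 18/11.

18/11


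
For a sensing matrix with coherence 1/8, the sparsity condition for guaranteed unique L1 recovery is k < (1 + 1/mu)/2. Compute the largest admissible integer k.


1/mu = 8.
1 + 1/mu = 9.
(1 + 1/mu)/2 = 4.5 is not an integer, so k_max = floor(4.5) = 4.

4


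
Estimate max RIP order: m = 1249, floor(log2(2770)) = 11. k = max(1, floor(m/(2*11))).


floor(log2(2770)) = 11.
2*11 = 22.
m/(2*floor(log2(n))) = 1249/22 ≈ 56.7727.
floor = 56.
k = max(1, 56) = 56.

56


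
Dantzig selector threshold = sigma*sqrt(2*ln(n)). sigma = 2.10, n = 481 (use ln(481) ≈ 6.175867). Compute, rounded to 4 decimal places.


ln(481) ≈ 6.175867.
2*ln(n) ≈ 12.351734.
sqrt(2*ln(n)) ≈ sqrt(12.351734) ≈ 3.514503.
threshold ≈ 2.10*3.514503 = 7.3804563 ≈ 7.3805.

7.3805


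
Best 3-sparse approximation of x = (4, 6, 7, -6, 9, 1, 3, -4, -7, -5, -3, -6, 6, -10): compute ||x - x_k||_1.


Sorted |x_i| descending: [10, 9, 7, 7, 6, 6, 6, 6, 5, 4, 4, 3, 3, 1]
Keep top 3: [10, 9, 7]
Tail entries: [7, 6, 6, 6, 6, 5, 4, 4, 3, 3, 1]
L1 error = sum of tail = 51.

51


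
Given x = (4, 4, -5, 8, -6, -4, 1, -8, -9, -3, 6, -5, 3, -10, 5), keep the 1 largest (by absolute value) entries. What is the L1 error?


Sorted |x_i| descending: [10, 9, 8, 8, 6, 6, 5, 5, 5, 4, 4, 4, 3, 3, 1]
Keep top 1: [10]
Tail entries: [9, 8, 8, 6, 6, 5, 5, 5, 4, 4, 4, 3, 3, 1]
L1 error = sum of tail = 71.

71


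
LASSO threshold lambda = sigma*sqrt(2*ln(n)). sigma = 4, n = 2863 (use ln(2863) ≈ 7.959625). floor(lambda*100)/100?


ln(2863) ≈ 7.959625.
2*ln(n) ≈ 15.91925.
sqrt(2*ln(n)) ≈ sqrt(15.91925) ≈ 3.989893.
lambda ≈ 4*3.989893 = 15.959572.
floor(lambda*100)/100 = 15.95.

15.95


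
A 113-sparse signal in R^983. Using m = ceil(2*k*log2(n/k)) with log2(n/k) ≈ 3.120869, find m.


log2(n/k) = log2(983/113) ≈ 3.120869.
2*k*log2(n/k) ≈ 2*113*3.120869 = 705.316394.
m = ceil(705.316394) = 706.

706


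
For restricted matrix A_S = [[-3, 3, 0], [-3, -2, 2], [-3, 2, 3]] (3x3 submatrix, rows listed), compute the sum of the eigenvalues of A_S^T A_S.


Sum of eigenvalues of A_S^T A_S = trace(A_S^T A_S) = sum of squared column norms of A_S.
A_S^T A_S diagonal: [27, 17, 13].
trace = 27 + 17 + 13 = 57.

57


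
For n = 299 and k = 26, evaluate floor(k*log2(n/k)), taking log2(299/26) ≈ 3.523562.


log2(n/k) = log2(299/26) ≈ 3.523562.
k*log2(n/k) ≈ 26*3.523562 = 91.612612.
floor(91.612612) = 91.

91


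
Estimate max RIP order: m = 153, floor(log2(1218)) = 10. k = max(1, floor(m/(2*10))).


floor(log2(1218)) = 10.
2*10 = 20.
m/(2*floor(log2(n))) = 153/20 ≈ 7.65.
floor = 7.
k = max(1, 7) = 7.

7


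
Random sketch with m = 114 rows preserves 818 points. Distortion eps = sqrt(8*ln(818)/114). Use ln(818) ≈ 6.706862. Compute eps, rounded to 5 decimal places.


ln(818) ≈ 6.706862.
8*ln(N)/m ≈ 8*6.706862/114 ≈ 0.47065698.
eps = sqrt(0.47065698) ≈ 0.6860444 ≈ 0.68604.

0.68604


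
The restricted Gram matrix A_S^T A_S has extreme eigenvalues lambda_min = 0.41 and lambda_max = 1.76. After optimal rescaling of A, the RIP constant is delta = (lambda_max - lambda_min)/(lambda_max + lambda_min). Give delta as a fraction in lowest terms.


lambda_max - lambda_min = 1.76 - 0.41 = 1.35.
lambda_max + lambda_min = 1.76 + 0.41 = 2.17.
delta = 1.35/2.17 = 135/217.

135/217


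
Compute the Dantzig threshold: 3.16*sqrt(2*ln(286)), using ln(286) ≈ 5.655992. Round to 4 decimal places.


ln(286) ≈ 5.655992.
2*ln(n) ≈ 11.311984.
sqrt(2*ln(n)) ≈ sqrt(11.311984) ≈ 3.363329.
threshold ≈ 3.16*3.363329 = 10.62811964 ≈ 10.6281.

10.6281


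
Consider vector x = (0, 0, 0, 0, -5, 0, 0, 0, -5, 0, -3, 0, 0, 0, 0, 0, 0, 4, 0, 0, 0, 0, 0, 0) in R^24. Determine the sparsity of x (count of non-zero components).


Non-zero positions: [4, 8, 10, 17].
Sparsity = 4.

4


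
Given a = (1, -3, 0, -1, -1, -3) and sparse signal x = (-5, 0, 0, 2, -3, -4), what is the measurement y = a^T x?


Non-zero terms: ['1*-5', '-1*2', '-1*-3', '-3*-4']
Products: [-5, -2, 3, 12]
y = sum = 8.

8


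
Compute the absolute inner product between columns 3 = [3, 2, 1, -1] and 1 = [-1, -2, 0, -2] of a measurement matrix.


Inner product: 3*-1 + 2*-2 + 1*0 + -1*-2
Products: [-3, -4, 0, 2]
Sum = -5.
|dot| = 5.

5


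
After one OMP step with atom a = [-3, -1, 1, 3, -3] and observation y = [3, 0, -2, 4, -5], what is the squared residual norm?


a^T a = 29.
a^T y = 16.
coeff = 16/29 = 16/29.
||r||^2 = 1310/29.

1310/29


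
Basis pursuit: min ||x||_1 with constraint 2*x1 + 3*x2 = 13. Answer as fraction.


Axis intercepts:
  x1 = 13/2, x2 = 0: L1 = 13/2
  x1 = 0, x2 = 13/3: L1 = 13/3
x* = (0, 13/3)
||x*||_1 = 13/3.

13/3


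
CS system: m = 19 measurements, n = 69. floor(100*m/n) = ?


100*m/n = 100*19/69 ≈ 27.5362.
floor = 27.

27


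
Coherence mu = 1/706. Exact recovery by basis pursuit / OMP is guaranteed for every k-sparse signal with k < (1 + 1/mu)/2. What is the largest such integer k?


1/mu = 706.
1 + 1/mu = 707.
(1 + 1/mu)/2 = 353.5 is not an integer, so k_max = floor(353.5) = 353.

353


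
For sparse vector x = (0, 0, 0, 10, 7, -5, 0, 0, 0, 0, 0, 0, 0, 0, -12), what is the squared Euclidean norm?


Non-zero entries: [(3, 10), (4, 7), (5, -5), (14, -12)]
Squares: [100, 49, 25, 144]
||x||_2^2 = sum = 318.

318


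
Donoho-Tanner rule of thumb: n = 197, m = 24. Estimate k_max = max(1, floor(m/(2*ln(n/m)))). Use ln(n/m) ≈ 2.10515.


n/m = 197/24.
ln(n/m) ≈ 2.10515.
2*ln(n/m) ≈ 4.2103.
m/(2*ln(n/m)) ≈ 24/4.2103 ≈ 5.7003.
floor = 5.
k_max = max(1, 5) = 5.

5


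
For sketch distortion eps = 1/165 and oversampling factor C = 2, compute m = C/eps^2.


1/eps = 165.
(1/eps)^2 = 27225.
m = 2*27225 = 54450.

54450


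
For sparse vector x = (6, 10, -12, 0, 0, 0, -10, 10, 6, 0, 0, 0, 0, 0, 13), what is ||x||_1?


Non-zero entries: [(0, 6), (1, 10), (2, -12), (6, -10), (7, 10), (8, 6), (14, 13)]
Absolute values: [6, 10, 12, 10, 10, 6, 13]
||x||_1 = sum = 67.

67


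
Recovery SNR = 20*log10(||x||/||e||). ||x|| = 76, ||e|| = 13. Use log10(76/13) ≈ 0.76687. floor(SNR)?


||x||/||e|| = 76/13.
log10(76/13) ≈ 0.76687.
20*log10(||x||/||e||) ≈ 20*0.76687 = 15.3374.
floor(15.3374) = 15.

15


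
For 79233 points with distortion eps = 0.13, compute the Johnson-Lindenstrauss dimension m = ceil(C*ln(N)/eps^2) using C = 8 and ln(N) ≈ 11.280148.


ln(79233) ≈ 11.280148.
eps^2 = 0.13^2 = 0.0169.
C*ln(N)/eps^2 ≈ 8*11.280148/0.0169 ≈ 5339.715.
m = ceil(5339.715) = 5340.

5340


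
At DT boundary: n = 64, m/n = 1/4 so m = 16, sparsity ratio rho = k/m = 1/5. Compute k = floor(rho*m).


m = 1/4*64 = 16.
rho = 1/5.
rho*m = 1/5*16 = 3.2.
k = floor(3.2) = 3.

3


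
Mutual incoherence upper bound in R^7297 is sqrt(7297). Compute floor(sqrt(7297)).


85^2 = 7225 <= 7297 < 7396 = 86^2, so 85 <= sqrt(7297) < 86.
floor(sqrt(7297)) = 85.

85


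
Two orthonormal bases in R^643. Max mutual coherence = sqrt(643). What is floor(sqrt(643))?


25^2 = 625 <= 643 < 676 = 26^2, so 25 <= sqrt(643) < 26.
floor(sqrt(643)) = 25.

25


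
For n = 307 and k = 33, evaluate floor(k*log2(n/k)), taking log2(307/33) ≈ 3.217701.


log2(n/k) = log2(307/33) ≈ 3.217701.
k*log2(n/k) ≈ 33*3.217701 = 106.184133.
floor(106.184133) = 106.

106


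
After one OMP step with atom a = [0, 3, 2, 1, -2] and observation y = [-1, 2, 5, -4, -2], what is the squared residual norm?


a^T a = 18.
a^T y = 16.
coeff = 16/18 = 8/9.
||r||^2 = 322/9.

322/9


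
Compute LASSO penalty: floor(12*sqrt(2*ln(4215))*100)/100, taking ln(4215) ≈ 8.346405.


ln(4215) ≈ 8.346405.
2*ln(n) ≈ 16.69281.
sqrt(2*ln(n)) ≈ sqrt(16.69281) ≈ 4.085684.
lambda ≈ 12*4.085684 = 49.028208.
floor(lambda*100)/100 = 49.02.

49.02


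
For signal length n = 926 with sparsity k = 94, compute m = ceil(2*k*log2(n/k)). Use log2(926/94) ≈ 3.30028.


log2(n/k) = log2(926/94) ≈ 3.30028.
2*k*log2(n/k) ≈ 2*94*3.30028 = 620.45264.
m = ceil(620.45264) = 621.

621


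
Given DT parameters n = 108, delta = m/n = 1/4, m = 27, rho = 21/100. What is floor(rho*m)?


m = 1/4*108 = 27.
rho = 21/100.
rho*m = 21/100*27 = 5.67.
k = floor(5.67) = 5.

5


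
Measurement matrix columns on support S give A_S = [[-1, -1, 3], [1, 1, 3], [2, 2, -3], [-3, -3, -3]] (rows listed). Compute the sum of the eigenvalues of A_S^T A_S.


Sum of eigenvalues of A_S^T A_S = trace(A_S^T A_S) = sum of squared column norms of A_S.
A_S^T A_S diagonal: [15, 15, 36].
trace = 15 + 15 + 36 = 66.

66


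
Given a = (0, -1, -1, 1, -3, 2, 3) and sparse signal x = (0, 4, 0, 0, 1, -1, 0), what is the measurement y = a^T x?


Non-zero terms: ['-1*4', '-3*1', '2*-1']
Products: [-4, -3, -2]
y = sum = -9.

-9


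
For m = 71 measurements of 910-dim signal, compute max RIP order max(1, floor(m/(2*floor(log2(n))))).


floor(log2(910)) = 9.
2*9 = 18.
m/(2*floor(log2(n))) = 71/18 ≈ 3.9444.
floor = 3.
k = max(1, 3) = 3.

3


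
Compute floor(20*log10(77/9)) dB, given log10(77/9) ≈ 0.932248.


||x||/||e|| = 77/9.
log10(77/9) ≈ 0.932248.
20*log10(||x||/||e||) ≈ 20*0.932248 = 18.64496.
floor(18.64496) = 18.

18


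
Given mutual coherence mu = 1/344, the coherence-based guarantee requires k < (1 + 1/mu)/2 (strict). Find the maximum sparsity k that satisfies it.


1/mu = 344.
1 + 1/mu = 345.
(1 + 1/mu)/2 = 172.5 is not an integer, so k_max = floor(172.5) = 172.

172


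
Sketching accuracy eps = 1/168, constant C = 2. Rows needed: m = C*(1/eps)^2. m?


1/eps = 168.
(1/eps)^2 = 28224.
m = 2*28224 = 56448.

56448


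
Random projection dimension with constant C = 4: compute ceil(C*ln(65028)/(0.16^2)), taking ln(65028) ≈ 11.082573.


ln(65028) ≈ 11.082573.
eps^2 = 0.16^2 = 0.0256.
C*ln(N)/eps^2 ≈ 4*11.082573/0.0256 ≈ 1731.652.
m = ceil(1731.652) = 1732.

1732


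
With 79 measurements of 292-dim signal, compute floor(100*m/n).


100*m/n = 100*79/292 ≈ 27.0548.
floor = 27.

27


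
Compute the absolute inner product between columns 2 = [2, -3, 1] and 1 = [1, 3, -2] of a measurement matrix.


Inner product: 2*1 + -3*3 + 1*-2
Products: [2, -9, -2]
Sum = -9.
|dot| = 9.

9


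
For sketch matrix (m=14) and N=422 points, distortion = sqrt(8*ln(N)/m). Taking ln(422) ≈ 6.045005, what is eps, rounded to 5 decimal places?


ln(422) ≈ 6.045005.
8*ln(N)/m ≈ 8*6.045005/14 ≈ 3.45428857.
eps = sqrt(3.45428857) ≈ 1.8585716 ≈ 1.85857.

1.85857


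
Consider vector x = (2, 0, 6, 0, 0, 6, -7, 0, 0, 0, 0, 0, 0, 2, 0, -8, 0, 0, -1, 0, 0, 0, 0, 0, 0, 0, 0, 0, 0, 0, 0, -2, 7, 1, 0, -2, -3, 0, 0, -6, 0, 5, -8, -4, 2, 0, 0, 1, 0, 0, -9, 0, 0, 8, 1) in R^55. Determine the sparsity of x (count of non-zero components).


Non-zero positions: [0, 2, 5, 6, 13, 15, 18, 31, 32, 33, 35, 36, 39, 41, 42, 43, 44, 47, 50, 53, 54].
Sparsity = 21.

21


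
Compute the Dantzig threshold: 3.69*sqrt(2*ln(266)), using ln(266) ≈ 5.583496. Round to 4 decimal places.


ln(266) ≈ 5.583496.
2*ln(n) ≈ 11.166992.
sqrt(2*ln(n)) ≈ sqrt(11.166992) ≈ 3.341705.
threshold ≈ 3.69*3.341705 = 12.33089145 ≈ 12.3309.

12.3309


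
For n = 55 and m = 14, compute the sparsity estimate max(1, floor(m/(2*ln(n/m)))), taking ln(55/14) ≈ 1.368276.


n/m = 55/14.
ln(n/m) ≈ 1.368276.
2*ln(n/m) ≈ 2.736552.
m/(2*ln(n/m)) ≈ 14/2.736552 ≈ 5.1159.
floor = 5.
k_max = max(1, 5) = 5.

5


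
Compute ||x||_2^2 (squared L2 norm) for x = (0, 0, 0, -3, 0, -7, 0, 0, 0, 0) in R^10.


Non-zero entries: [(3, -3), (5, -7)]
Squares: [9, 49]
||x||_2^2 = sum = 58.

58


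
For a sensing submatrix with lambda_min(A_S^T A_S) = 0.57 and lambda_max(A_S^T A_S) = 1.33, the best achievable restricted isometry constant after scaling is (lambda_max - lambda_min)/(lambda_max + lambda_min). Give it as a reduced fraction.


lambda_max - lambda_min = 1.33 - 0.57 = 0.76.
lambda_max + lambda_min = 1.33 + 0.57 = 1.90.
delta = 0.76/1.90 = 76/190 = 2/5.

2/5


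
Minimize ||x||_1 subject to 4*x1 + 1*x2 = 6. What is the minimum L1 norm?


Axis intercepts:
  x1 = 3/2, x2 = 0: L1 = 3/2
  x1 = 0, x2 = 6: L1 = 6
x* = (3/2, 0)
||x*||_1 = 3/2.

3/2


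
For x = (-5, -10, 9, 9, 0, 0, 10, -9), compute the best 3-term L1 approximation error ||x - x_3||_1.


Sorted |x_i| descending: [10, 10, 9, 9, 9, 5, 0, 0]
Keep top 3: [10, 10, 9]
Tail entries: [9, 9, 5, 0, 0]
L1 error = sum of tail = 23.

23


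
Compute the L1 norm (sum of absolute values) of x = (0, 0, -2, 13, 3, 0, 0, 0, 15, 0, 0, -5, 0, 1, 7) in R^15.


Non-zero entries: [(2, -2), (3, 13), (4, 3), (8, 15), (11, -5), (13, 1), (14, 7)]
Absolute values: [2, 13, 3, 15, 5, 1, 7]
||x||_1 = sum = 46.

46


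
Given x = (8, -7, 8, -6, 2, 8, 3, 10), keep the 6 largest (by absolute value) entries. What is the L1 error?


Sorted |x_i| descending: [10, 8, 8, 8, 7, 6, 3, 2]
Keep top 6: [10, 8, 8, 8, 7, 6]
Tail entries: [3, 2]
L1 error = sum of tail = 5.

5


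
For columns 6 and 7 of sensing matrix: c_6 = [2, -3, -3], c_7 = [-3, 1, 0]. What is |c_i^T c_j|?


Inner product: 2*-3 + -3*1 + -3*0
Products: [-6, -3, 0]
Sum = -9.
|dot| = 9.

9


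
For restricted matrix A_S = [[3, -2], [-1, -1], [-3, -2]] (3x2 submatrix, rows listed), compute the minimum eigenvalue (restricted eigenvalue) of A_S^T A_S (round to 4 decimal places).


A_S^T A_S = [[19, 1], [1, 9]].
trace = 28.
det = 170.
disc = trace^2 - 4*det = 784 - 4*170 = 104.
sqrt(104) ≈ 10.198039.
lam_min = (28 - sqrt(104))/2 ≈ (28 - 10.198039)/2 = 8.9009805 ≈ 8.9010.

8.9010


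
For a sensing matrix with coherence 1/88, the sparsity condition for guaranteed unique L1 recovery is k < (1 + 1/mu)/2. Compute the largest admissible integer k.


1/mu = 88.
1 + 1/mu = 89.
(1 + 1/mu)/2 = 44.5 is not an integer, so k_max = floor(44.5) = 44.

44


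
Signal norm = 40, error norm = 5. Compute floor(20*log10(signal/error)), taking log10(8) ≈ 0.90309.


||x||/||e|| = 40/5 = 8.
log10(8) ≈ 0.90309.
20*log10(||x||/||e||) ≈ 20*0.90309 = 18.0618.
floor(18.0618) = 18.

18


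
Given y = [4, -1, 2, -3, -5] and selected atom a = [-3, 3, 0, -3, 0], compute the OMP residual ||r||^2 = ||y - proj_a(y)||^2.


a^T a = 27.
a^T y = -6.
coeff = -6/27 = -2/9.
||r||^2 = 161/3.

161/3


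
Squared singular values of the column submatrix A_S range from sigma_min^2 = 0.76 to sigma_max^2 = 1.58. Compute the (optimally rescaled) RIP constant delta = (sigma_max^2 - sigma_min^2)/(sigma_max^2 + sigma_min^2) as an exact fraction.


lambda_max - lambda_min = 1.58 - 0.76 = 0.82.
lambda_max + lambda_min = 1.58 + 0.76 = 2.34.
delta = 0.82/2.34 = 82/234 = 41/117.

41/117


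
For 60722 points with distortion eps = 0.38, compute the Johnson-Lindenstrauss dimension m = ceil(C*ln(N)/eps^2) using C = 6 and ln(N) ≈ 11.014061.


ln(60722) ≈ 11.014061.
eps^2 = 0.38^2 = 0.1444.
C*ln(N)/eps^2 ≈ 6*11.014061/0.1444 ≈ 457.648.
m = ceil(457.648) = 458.

458


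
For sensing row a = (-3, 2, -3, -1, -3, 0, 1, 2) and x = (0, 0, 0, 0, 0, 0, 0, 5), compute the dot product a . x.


Non-zero terms: ['2*5']
Products: [10]
y = sum = 10.

10


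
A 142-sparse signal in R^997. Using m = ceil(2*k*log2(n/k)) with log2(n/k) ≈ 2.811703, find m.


log2(n/k) = log2(997/142) ≈ 2.811703.
2*k*log2(n/k) ≈ 2*142*2.811703 = 798.523652.
m = ceil(798.523652) = 799.

799


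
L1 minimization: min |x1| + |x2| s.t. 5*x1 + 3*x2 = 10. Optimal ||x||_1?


Axis intercepts:
  x1 = 2, x2 = 0: L1 = 2
  x1 = 0, x2 = 10/3: L1 = 10/3
x* = (2, 0)
||x*||_1 = 2.

2


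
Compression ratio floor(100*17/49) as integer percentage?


100*m/n = 100*17/49 ≈ 34.6939.
floor = 34.

34


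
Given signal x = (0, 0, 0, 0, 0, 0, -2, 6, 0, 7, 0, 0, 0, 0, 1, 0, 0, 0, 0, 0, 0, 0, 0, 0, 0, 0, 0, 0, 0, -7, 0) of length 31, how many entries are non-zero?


Non-zero positions: [6, 7, 9, 14, 29].
Sparsity = 5.

5


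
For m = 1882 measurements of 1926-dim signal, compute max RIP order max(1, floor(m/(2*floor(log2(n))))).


floor(log2(1926)) = 10.
2*10 = 20.
m/(2*floor(log2(n))) = 1882/20 ≈ 94.1.
floor = 94.
k = max(1, 94) = 94.

94


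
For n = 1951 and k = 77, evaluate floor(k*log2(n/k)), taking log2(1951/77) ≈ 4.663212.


log2(n/k) = log2(1951/77) ≈ 4.663212.
k*log2(n/k) ≈ 77*4.663212 = 359.067324.
floor(359.067324) = 359.

359


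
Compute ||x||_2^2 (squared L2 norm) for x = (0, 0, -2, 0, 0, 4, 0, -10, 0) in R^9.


Non-zero entries: [(2, -2), (5, 4), (7, -10)]
Squares: [4, 16, 100]
||x||_2^2 = sum = 120.

120


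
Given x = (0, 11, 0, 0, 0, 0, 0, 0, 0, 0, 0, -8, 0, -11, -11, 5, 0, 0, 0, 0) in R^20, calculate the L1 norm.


Non-zero entries: [(1, 11), (11, -8), (13, -11), (14, -11), (15, 5)]
Absolute values: [11, 8, 11, 11, 5]
||x||_1 = sum = 46.

46


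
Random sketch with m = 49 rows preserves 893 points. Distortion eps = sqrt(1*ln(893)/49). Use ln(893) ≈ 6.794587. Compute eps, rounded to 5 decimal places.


ln(893) ≈ 6.794587.
1*ln(N)/m ≈ 1*6.794587/49 ≈ 0.13866504.
eps = sqrt(0.13866504) ≈ 0.3723776 ≈ 0.37238.

0.37238


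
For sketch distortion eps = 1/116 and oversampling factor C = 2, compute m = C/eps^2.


1/eps = 116.
(1/eps)^2 = 13456.
m = 2*13456 = 26912.

26912


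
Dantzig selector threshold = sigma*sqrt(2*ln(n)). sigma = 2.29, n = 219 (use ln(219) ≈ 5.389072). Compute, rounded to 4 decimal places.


ln(219) ≈ 5.389072.
2*ln(n) ≈ 10.778144.
sqrt(2*ln(n)) ≈ sqrt(10.778144) ≈ 3.283008.
threshold ≈ 2.29*3.283008 = 7.51808832 ≈ 7.5181.

7.5181


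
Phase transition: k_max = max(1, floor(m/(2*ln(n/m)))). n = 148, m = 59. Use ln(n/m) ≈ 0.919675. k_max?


n/m = 148/59.
ln(n/m) ≈ 0.919675.
2*ln(n/m) ≈ 1.83935.
m/(2*ln(n/m)) ≈ 59/1.83935 ≈ 32.0765.
floor = 32.
k_max = max(1, 32) = 32.

32


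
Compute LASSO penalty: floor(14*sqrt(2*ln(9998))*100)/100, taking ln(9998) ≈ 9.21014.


ln(9998) ≈ 9.21014.
2*ln(n) ≈ 18.42028.
sqrt(2*ln(n)) ≈ sqrt(18.42028) ≈ 4.291885.
lambda ≈ 14*4.291885 = 60.08639.
floor(lambda*100)/100 = 60.08.

60.08


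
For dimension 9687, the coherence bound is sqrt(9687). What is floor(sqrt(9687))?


98^2 = 9604 <= 9687 < 9801 = 99^2, so 98 <= sqrt(9687) < 99.
floor(sqrt(9687)) = 98.

98


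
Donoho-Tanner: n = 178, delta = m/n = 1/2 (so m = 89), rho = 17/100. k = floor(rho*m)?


m = 1/2*178 = 89.
rho = 17/100.
rho*m = 17/100*89 = 15.13.
k = floor(15.13) = 15.

15


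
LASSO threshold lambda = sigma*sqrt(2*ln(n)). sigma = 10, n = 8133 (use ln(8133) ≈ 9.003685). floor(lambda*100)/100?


ln(8133) ≈ 9.003685.
2*ln(n) ≈ 18.00737.
sqrt(2*ln(n)) ≈ sqrt(18.00737) ≈ 4.243509.
lambda ≈ 10*4.243509 = 42.43509.
floor(lambda*100)/100 = 42.43.

42.43


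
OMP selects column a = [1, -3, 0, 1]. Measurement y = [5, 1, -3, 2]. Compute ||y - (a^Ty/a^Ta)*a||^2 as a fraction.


a^T a = 11.
a^T y = 4.
coeff = 4/11 = 4/11.
||r||^2 = 413/11.

413/11


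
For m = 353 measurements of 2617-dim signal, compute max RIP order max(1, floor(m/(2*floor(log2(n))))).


floor(log2(2617)) = 11.
2*11 = 22.
m/(2*floor(log2(n))) = 353/22 ≈ 16.0455.
floor = 16.
k = max(1, 16) = 16.

16


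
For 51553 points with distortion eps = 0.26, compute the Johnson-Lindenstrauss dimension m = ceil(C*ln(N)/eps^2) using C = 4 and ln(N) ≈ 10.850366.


ln(51553) ≈ 10.850366.
eps^2 = 0.26^2 = 0.0676.
C*ln(N)/eps^2 ≈ 4*10.850366/0.0676 ≈ 642.0335.
m = ceil(642.0335) = 643.

643


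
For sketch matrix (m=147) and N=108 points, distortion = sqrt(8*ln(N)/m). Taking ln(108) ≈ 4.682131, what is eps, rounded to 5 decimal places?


ln(108) ≈ 4.682131.
8*ln(N)/m ≈ 8*4.682131/147 ≈ 0.25480985.
eps = sqrt(0.25480985) ≈ 0.5047869 ≈ 0.50479.

0.50479


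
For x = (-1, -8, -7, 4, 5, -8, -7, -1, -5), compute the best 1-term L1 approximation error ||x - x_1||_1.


Sorted |x_i| descending: [8, 8, 7, 7, 5, 5, 4, 1, 1]
Keep top 1: [8]
Tail entries: [8, 7, 7, 5, 5, 4, 1, 1]
L1 error = sum of tail = 38.

38


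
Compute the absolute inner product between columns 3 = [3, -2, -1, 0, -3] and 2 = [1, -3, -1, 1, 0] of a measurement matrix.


Inner product: 3*1 + -2*-3 + -1*-1 + 0*1 + -3*0
Products: [3, 6, 1, 0, 0]
Sum = 10.
|dot| = 10.

10


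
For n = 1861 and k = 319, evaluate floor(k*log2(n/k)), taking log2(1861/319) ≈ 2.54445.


log2(n/k) = log2(1861/319) ≈ 2.54445.
k*log2(n/k) ≈ 319*2.54445 = 811.67955.
floor(811.67955) = 811.

811


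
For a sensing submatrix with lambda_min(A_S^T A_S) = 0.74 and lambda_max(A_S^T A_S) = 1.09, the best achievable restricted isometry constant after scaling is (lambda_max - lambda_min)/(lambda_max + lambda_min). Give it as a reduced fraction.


lambda_max - lambda_min = 1.09 - 0.74 = 0.35.
lambda_max + lambda_min = 1.09 + 0.74 = 1.83.
delta = 0.35/1.83 = 35/183.

35/183


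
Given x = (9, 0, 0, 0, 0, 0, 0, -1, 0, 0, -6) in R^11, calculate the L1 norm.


Non-zero entries: [(0, 9), (7, -1), (10, -6)]
Absolute values: [9, 1, 6]
||x||_1 = sum = 16.

16


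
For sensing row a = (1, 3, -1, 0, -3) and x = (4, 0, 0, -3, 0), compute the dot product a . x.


Non-zero terms: ['1*4', '0*-3']
Products: [4, 0]
y = sum = 4.

4


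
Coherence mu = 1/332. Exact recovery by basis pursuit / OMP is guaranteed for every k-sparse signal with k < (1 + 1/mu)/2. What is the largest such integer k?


1/mu = 332.
1 + 1/mu = 333.
(1 + 1/mu)/2 = 166.5 is not an integer, so k_max = floor(166.5) = 166.

166


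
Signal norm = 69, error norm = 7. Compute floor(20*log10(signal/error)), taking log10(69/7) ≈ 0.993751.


||x||/||e|| = 69/7.
log10(69/7) ≈ 0.993751.
20*log10(||x||/||e||) ≈ 20*0.993751 = 19.87502.
floor(19.87502) = 19.

19


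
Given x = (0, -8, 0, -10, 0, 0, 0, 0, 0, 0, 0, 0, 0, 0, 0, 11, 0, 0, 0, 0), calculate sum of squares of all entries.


Non-zero entries: [(1, -8), (3, -10), (15, 11)]
Squares: [64, 100, 121]
||x||_2^2 = sum = 285.

285


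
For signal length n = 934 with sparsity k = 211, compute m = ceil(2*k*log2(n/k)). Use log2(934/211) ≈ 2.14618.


log2(n/k) = log2(934/211) ≈ 2.14618.
2*k*log2(n/k) ≈ 2*211*2.14618 = 905.68796.
m = ceil(905.68796) = 906.

906


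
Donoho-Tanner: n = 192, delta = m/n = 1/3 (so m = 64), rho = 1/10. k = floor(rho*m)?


m = 1/3*192 = 64.
rho = 1/10.
rho*m = 1/10*64 = 6.4.
k = floor(6.4) = 6.

6


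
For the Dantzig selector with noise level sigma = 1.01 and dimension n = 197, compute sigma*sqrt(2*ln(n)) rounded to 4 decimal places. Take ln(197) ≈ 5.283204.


ln(197) ≈ 5.283204.
2*ln(n) ≈ 10.566408.
sqrt(2*ln(n)) ≈ sqrt(10.566408) ≈ 3.250601.
threshold ≈ 1.01*3.250601 = 3.28310701 ≈ 3.2831.

3.2831


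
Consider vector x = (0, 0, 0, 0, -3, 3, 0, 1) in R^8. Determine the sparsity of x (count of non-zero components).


Non-zero positions: [4, 5, 7].
Sparsity = 3.

3


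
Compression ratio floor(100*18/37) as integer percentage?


100*m/n = 100*18/37 ≈ 48.6486.
floor = 48.

48


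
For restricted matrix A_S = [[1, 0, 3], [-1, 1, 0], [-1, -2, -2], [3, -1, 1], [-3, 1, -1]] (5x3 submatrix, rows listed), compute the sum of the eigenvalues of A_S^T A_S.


Sum of eigenvalues of A_S^T A_S = trace(A_S^T A_S) = sum of squared column norms of A_S.
A_S^T A_S diagonal: [21, 7, 15].
trace = 21 + 7 + 15 = 43.

43


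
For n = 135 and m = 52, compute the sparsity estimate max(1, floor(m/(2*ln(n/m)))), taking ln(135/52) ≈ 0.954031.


n/m = 135/52.
ln(n/m) ≈ 0.954031.
2*ln(n/m) ≈ 1.908062.
m/(2*ln(n/m)) ≈ 52/1.908062 ≈ 27.2528.
floor = 27.
k_max = max(1, 27) = 27.

27


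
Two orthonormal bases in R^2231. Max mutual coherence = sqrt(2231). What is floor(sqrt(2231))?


47^2 = 2209 <= 2231 < 2304 = 48^2, so 47 <= sqrt(2231) < 48.
floor(sqrt(2231)) = 47.

47


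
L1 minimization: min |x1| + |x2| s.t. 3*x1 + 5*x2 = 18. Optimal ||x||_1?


Axis intercepts:
  x1 = 6, x2 = 0: L1 = 6
  x1 = 0, x2 = 18/5: L1 = 18/5
x* = (0, 18/5)
||x*||_1 = 18/5.

18/5


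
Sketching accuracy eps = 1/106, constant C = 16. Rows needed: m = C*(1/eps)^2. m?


1/eps = 106.
(1/eps)^2 = 11236.
m = 16*11236 = 179776.

179776


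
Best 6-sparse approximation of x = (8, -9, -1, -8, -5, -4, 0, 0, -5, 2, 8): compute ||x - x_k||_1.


Sorted |x_i| descending: [9, 8, 8, 8, 5, 5, 4, 2, 1, 0, 0]
Keep top 6: [9, 8, 8, 8, 5, 5]
Tail entries: [4, 2, 1, 0, 0]
L1 error = sum of tail = 7.

7


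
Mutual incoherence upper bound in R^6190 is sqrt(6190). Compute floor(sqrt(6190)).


78^2 = 6084 <= 6190 < 6241 = 79^2, so 78 <= sqrt(6190) < 79.
floor(sqrt(6190)) = 78.

78


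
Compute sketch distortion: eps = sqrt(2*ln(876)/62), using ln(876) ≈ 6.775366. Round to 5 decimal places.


ln(876) ≈ 6.775366.
2*ln(N)/m ≈ 2*6.775366/62 ≈ 0.21856019.
eps = sqrt(0.21856019) ≈ 0.4675042 ≈ 0.46750.

0.46750


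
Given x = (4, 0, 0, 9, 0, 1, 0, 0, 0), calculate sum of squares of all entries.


Non-zero entries: [(0, 4), (3, 9), (5, 1)]
Squares: [16, 81, 1]
||x||_2^2 = sum = 98.

98


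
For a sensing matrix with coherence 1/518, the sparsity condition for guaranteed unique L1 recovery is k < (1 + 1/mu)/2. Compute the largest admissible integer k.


1/mu = 518.
1 + 1/mu = 519.
(1 + 1/mu)/2 = 259.5 is not an integer, so k_max = floor(259.5) = 259.

259


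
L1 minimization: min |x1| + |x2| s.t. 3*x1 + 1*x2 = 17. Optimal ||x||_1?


Axis intercepts:
  x1 = 17/3, x2 = 0: L1 = 17/3
  x1 = 0, x2 = 17: L1 = 17
x* = (17/3, 0)
||x*||_1 = 17/3.

17/3


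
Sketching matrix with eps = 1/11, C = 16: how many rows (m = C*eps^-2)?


1/eps = 11.
(1/eps)^2 = 121.
m = 16*121 = 1936.

1936


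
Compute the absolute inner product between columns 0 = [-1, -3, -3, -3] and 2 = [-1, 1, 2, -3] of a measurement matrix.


Inner product: -1*-1 + -3*1 + -3*2 + -3*-3
Products: [1, -3, -6, 9]
Sum = 1.
|dot| = 1.

1


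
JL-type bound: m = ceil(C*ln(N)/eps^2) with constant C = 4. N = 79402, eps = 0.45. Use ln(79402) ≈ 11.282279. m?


ln(79402) ≈ 11.282279.
eps^2 = 0.45^2 = 0.2025.
C*ln(N)/eps^2 ≈ 4*11.282279/0.2025 ≈ 222.8598.
m = ceil(222.8598) = 223.

223


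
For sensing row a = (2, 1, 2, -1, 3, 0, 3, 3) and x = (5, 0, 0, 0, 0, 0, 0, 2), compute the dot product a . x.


Non-zero terms: ['2*5', '3*2']
Products: [10, 6]
y = sum = 16.

16


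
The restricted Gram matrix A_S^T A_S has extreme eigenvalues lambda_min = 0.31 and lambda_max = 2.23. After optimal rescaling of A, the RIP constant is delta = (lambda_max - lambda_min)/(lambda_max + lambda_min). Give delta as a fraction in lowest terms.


lambda_max - lambda_min = 2.23 - 0.31 = 1.92.
lambda_max + lambda_min = 2.23 + 0.31 = 2.54.
delta = 1.92/2.54 = 192/254 = 96/127.

96/127


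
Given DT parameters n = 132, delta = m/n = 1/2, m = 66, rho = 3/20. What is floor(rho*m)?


m = 1/2*132 = 66.
rho = 3/20.
rho*m = 3/20*66 = 9.9.
k = floor(9.9) = 9.

9


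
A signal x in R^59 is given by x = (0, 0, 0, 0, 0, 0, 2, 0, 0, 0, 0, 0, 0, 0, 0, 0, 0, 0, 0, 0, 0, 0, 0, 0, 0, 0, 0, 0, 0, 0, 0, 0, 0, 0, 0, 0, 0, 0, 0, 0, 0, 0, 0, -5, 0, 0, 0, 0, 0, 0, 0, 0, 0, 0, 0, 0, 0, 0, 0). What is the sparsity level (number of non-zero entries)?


Non-zero positions: [6, 43].
Sparsity = 2.

2


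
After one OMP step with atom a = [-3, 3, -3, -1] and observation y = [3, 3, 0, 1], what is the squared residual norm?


a^T a = 28.
a^T y = -1.
coeff = -1/28 = -1/28.
||r||^2 = 531/28.

531/28


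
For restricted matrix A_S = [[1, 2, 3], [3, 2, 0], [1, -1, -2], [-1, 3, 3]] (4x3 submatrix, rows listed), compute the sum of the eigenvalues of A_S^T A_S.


Sum of eigenvalues of A_S^T A_S = trace(A_S^T A_S) = sum of squared column norms of A_S.
A_S^T A_S diagonal: [12, 18, 22].
trace = 12 + 18 + 22 = 52.

52


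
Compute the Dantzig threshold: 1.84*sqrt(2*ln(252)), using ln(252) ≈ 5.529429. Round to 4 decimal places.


ln(252) ≈ 5.529429.
2*ln(n) ≈ 11.058858.
sqrt(2*ln(n)) ≈ sqrt(11.058858) ≈ 3.325486.
threshold ≈ 1.84*3.325486 = 6.11889424 ≈ 6.1189.

6.1189


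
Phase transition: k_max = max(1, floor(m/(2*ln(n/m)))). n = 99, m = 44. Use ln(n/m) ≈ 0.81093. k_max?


n/m = 99/44 = 9/4.
ln(n/m) ≈ 0.81093.
2*ln(n/m) ≈ 1.62186.
m/(2*ln(n/m)) ≈ 44/1.62186 ≈ 27.1293.
floor = 27.
k_max = max(1, 27) = 27.

27


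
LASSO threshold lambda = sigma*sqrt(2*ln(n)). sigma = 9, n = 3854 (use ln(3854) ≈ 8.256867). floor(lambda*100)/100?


ln(3854) ≈ 8.256867.
2*ln(n) ≈ 16.513734.
sqrt(2*ln(n)) ≈ sqrt(16.513734) ≈ 4.063709.
lambda ≈ 9*4.063709 = 36.573381.
floor(lambda*100)/100 = 36.57.

36.57


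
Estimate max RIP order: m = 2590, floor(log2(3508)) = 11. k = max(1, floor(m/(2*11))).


floor(log2(3508)) = 11.
2*11 = 22.
m/(2*floor(log2(n))) = 2590/22 ≈ 117.7273.
floor = 117.
k = max(1, 117) = 117.

117


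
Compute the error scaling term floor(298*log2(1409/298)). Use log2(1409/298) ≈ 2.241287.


log2(n/k) = log2(1409/298) ≈ 2.241287.
k*log2(n/k) ≈ 298*2.241287 = 667.903526.
floor(667.903526) = 667.

667


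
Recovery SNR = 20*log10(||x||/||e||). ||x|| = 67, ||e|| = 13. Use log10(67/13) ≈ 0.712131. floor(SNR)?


||x||/||e|| = 67/13.
log10(67/13) ≈ 0.712131.
20*log10(||x||/||e||) ≈ 20*0.712131 = 14.24262.
floor(14.24262) = 14.

14


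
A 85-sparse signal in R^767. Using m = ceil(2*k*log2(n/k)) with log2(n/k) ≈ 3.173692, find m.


log2(n/k) = log2(767/85) ≈ 3.173692.
2*k*log2(n/k) ≈ 2*85*3.173692 = 539.52764.
m = ceil(539.52764) = 540.

540


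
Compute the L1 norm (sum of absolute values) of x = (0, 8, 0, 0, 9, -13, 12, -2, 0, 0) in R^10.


Non-zero entries: [(1, 8), (4, 9), (5, -13), (6, 12), (7, -2)]
Absolute values: [8, 9, 13, 12, 2]
||x||_1 = sum = 44.

44


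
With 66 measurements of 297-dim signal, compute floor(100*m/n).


100*m/n = 100*66/297 ≈ 22.2222.
floor = 22.

22


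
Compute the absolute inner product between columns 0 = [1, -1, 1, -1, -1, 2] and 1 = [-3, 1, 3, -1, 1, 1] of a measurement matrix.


Inner product: 1*-3 + -1*1 + 1*3 + -1*-1 + -1*1 + 2*1
Products: [-3, -1, 3, 1, -1, 2]
Sum = 1.
|dot| = 1.

1


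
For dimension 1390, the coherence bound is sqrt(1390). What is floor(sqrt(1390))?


37^2 = 1369 <= 1390 < 1444 = 38^2, so 37 <= sqrt(1390) < 38.
floor(sqrt(1390)) = 37.

37


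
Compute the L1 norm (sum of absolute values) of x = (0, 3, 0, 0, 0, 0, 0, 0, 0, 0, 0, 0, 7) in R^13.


Non-zero entries: [(1, 3), (12, 7)]
Absolute values: [3, 7]
||x||_1 = sum = 10.

10


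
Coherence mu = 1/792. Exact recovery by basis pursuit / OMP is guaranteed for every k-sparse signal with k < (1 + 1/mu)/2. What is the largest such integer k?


1/mu = 792.
1 + 1/mu = 793.
(1 + 1/mu)/2 = 396.5 is not an integer, so k_max = floor(396.5) = 396.

396


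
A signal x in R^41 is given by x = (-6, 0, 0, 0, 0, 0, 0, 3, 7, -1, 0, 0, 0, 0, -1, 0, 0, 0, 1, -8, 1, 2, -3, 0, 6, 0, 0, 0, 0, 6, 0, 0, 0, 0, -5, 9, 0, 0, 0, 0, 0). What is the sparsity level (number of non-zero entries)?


Non-zero positions: [0, 7, 8, 9, 14, 18, 19, 20, 21, 22, 24, 29, 34, 35].
Sparsity = 14.

14


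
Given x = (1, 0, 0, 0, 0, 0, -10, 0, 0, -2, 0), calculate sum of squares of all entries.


Non-zero entries: [(0, 1), (6, -10), (9, -2)]
Squares: [1, 100, 4]
||x||_2^2 = sum = 105.

105


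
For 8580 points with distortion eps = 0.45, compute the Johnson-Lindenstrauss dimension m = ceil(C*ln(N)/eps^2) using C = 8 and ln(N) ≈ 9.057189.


ln(8580) ≈ 9.057189.
eps^2 = 0.45^2 = 0.2025.
C*ln(N)/eps^2 ≈ 8*9.057189/0.2025 ≈ 357.8149.
m = ceil(357.8149) = 358.

358


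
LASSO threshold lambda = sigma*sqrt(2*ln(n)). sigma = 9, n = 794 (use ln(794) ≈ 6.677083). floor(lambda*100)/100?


ln(794) ≈ 6.677083.
2*ln(n) ≈ 13.354166.
sqrt(2*ln(n)) ≈ sqrt(13.354166) ≈ 3.654335.
lambda ≈ 9*3.654335 = 32.889015.
floor(lambda*100)/100 = 32.88.

32.88


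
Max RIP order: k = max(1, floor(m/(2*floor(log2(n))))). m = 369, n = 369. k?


floor(log2(369)) = 8.
2*8 = 16.
m/(2*floor(log2(n))) = 369/16 ≈ 23.0625.
floor = 23.
k = max(1, 23) = 23.

23


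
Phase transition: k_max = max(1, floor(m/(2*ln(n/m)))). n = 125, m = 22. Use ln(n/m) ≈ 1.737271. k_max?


n/m = 125/22.
ln(n/m) ≈ 1.737271.
2*ln(n/m) ≈ 3.474542.
m/(2*ln(n/m)) ≈ 22/3.474542 ≈ 6.3318.
floor = 6.
k_max = max(1, 6) = 6.

6


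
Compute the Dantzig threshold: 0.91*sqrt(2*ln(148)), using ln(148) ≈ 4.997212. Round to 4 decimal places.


ln(148) ≈ 4.997212.
2*ln(n) ≈ 9.994424.
sqrt(2*ln(n)) ≈ sqrt(9.994424) ≈ 3.161396.
threshold ≈ 0.91*3.161396 = 2.87687036 ≈ 2.8769.

2.8769


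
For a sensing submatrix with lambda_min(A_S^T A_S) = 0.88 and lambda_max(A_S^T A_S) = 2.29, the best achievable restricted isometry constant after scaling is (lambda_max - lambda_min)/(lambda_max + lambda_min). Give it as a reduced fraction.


lambda_max - lambda_min = 2.29 - 0.88 = 1.41.
lambda_max + lambda_min = 2.29 + 0.88 = 3.17.
delta = 1.41/3.17 = 141/317.

141/317


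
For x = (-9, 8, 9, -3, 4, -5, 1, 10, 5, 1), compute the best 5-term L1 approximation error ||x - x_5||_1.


Sorted |x_i| descending: [10, 9, 9, 8, 5, 5, 4, 3, 1, 1]
Keep top 5: [10, 9, 9, 8, 5]
Tail entries: [5, 4, 3, 1, 1]
L1 error = sum of tail = 14.

14


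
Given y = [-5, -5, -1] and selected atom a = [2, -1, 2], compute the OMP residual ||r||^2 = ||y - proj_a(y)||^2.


a^T a = 9.
a^T y = -7.
coeff = -7/9 = -7/9.
||r||^2 = 410/9.

410/9


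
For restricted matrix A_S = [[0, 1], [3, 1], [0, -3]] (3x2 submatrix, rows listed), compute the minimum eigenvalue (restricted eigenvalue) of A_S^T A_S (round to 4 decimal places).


A_S^T A_S = [[9, 3], [3, 11]].
trace = 20.
det = 90.
disc = trace^2 - 4*det = 400 - 4*90 = 40.
sqrt(40) ≈ 6.324555.
lam_min = (20 - sqrt(40))/2 ≈ (20 - 6.324555)/2 = 6.8377225 ≈ 6.8377.

6.8377


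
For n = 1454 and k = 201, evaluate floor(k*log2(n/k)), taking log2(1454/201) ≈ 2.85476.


log2(n/k) = log2(1454/201) ≈ 2.85476.
k*log2(n/k) ≈ 201*2.85476 = 573.80676.
floor(573.80676) = 573.

573


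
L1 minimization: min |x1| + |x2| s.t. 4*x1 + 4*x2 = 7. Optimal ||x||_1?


Axis intercepts:
  x1 = 7/4, x2 = 0: L1 = 7/4
  x1 = 0, x2 = 7/4: L1 = 7/4
x* = (7/4, 0)
||x*||_1 = 7/4.

7/4


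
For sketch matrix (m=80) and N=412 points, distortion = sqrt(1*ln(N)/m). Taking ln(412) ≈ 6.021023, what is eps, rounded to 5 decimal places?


ln(412) ≈ 6.021023.
1*ln(N)/m ≈ 1*6.021023/80 ≈ 0.07526279.
eps = sqrt(0.07526279) ≈ 0.2743406 ≈ 0.27434.

0.27434


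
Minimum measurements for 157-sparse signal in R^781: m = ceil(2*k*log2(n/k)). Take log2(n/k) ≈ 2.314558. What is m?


log2(n/k) = log2(781/157) ≈ 2.314558.
2*k*log2(n/k) ≈ 2*157*2.314558 = 726.771212.
m = ceil(726.771212) = 727.

727


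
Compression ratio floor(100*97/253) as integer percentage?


100*m/n = 100*97/253 ≈ 38.3399.
floor = 38.

38


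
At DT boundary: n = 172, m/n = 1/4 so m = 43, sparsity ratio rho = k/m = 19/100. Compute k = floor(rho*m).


m = 1/4*172 = 43.
rho = 19/100.
rho*m = 19/100*43 = 8.17.
k = floor(8.17) = 8.

8


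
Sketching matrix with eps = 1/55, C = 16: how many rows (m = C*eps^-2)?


1/eps = 55.
(1/eps)^2 = 3025.
m = 16*3025 = 48400.

48400


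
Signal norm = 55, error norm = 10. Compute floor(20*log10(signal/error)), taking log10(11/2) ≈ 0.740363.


||x||/||e|| = 55/10 = 11/2.
log10(11/2) ≈ 0.740363.
20*log10(||x||/||e||) ≈ 20*0.740363 = 14.80726.
floor(14.80726) = 14.

14


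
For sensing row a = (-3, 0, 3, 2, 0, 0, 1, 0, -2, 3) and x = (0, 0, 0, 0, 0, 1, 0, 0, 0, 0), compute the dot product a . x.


Non-zero terms: ['0*1']
Products: [0]
y = sum = 0.

0


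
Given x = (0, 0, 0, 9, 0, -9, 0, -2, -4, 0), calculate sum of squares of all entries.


Non-zero entries: [(3, 9), (5, -9), (7, -2), (8, -4)]
Squares: [81, 81, 4, 16]
||x||_2^2 = sum = 182.

182


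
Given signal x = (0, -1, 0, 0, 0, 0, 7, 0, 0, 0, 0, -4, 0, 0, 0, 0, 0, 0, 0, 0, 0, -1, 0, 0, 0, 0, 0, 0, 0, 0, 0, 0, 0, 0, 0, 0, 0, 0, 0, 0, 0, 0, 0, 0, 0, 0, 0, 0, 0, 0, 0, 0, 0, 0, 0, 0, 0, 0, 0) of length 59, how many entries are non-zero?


Non-zero positions: [1, 6, 11, 21].
Sparsity = 4.

4


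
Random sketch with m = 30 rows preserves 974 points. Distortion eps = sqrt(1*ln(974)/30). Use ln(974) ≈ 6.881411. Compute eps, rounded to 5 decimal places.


ln(974) ≈ 6.881411.
1*ln(N)/m ≈ 1*6.881411/30 ≈ 0.22938037.
eps = sqrt(0.22938037) ≈ 0.4789367 ≈ 0.47894.

0.47894


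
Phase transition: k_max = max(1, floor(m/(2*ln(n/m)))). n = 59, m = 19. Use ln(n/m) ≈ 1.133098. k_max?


n/m = 59/19.
ln(n/m) ≈ 1.133098.
2*ln(n/m) ≈ 2.266196.
m/(2*ln(n/m)) ≈ 19/2.266196 ≈ 8.3841.
floor = 8.
k_max = max(1, 8) = 8.

8


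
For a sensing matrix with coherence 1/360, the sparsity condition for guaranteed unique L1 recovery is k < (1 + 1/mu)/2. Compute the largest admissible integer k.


1/mu = 360.
1 + 1/mu = 361.
(1 + 1/mu)/2 = 180.5 is not an integer, so k_max = floor(180.5) = 180.

180


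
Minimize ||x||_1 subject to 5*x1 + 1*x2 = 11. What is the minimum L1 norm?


Axis intercepts:
  x1 = 11/5, x2 = 0: L1 = 11/5
  x1 = 0, x2 = 11: L1 = 11
x* = (11/5, 0)
||x*||_1 = 11/5.

11/5


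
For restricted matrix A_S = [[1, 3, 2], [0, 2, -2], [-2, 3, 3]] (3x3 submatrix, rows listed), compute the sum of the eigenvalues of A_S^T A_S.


Sum of eigenvalues of A_S^T A_S = trace(A_S^T A_S) = sum of squared column norms of A_S.
A_S^T A_S diagonal: [5, 22, 17].
trace = 5 + 22 + 17 = 44.

44


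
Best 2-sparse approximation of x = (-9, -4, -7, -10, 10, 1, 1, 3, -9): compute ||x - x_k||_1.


Sorted |x_i| descending: [10, 10, 9, 9, 7, 4, 3, 1, 1]
Keep top 2: [10, 10]
Tail entries: [9, 9, 7, 4, 3, 1, 1]
L1 error = sum of tail = 34.

34


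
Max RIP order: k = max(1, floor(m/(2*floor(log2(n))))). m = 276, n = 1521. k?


floor(log2(1521)) = 10.
2*10 = 20.
m/(2*floor(log2(n))) = 276/20 ≈ 13.8.
floor = 13.
k = max(1, 13) = 13.

13


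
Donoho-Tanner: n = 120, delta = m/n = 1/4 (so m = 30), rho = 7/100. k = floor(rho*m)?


m = 1/4*120 = 30.
rho = 7/100.
rho*m = 7/100*30 = 2.1.
k = floor(2.1) = 2.

2


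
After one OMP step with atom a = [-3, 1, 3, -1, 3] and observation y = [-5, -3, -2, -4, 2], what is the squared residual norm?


a^T a = 29.
a^T y = 16.
coeff = 16/29 = 16/29.
||r||^2 = 1426/29.

1426/29


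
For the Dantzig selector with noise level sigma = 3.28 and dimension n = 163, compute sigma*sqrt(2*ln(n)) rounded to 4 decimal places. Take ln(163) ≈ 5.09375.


ln(163) ≈ 5.09375.
2*ln(n) ≈ 10.1875.
sqrt(2*ln(n)) ≈ sqrt(10.1875) ≈ 3.191786.
threshold ≈ 3.28*3.191786 = 10.46905808 ≈ 10.4691.

10.4691
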